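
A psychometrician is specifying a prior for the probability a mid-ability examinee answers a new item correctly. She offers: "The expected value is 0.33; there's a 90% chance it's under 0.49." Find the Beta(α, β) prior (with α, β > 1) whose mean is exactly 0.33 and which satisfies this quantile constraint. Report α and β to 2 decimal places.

α ≈ 4.85, β ≈ 9.84

With mean 0.33 fixed, write α = 0.33s, β = 0.67s where s = α+β.
Need P(θ < 0.49) = 0.9 under Beta(0.33s, 0.67s). Normal approximation: (q−m)/√(m(1−m)/s) ≈ z_{0.9} = 1.28, so s ≈ 0.33·0.67·(1.28)²/(0.49−0.33)² = 14.2.
At s = 14.2: P(θ<0.49) ≈ 0.896. Adjusting to match 0.9 gives s ≈ 14.69.
So α = 0.33·14.69 ≈ 4.85, β = 0.67·14.69 ≈ 9.84.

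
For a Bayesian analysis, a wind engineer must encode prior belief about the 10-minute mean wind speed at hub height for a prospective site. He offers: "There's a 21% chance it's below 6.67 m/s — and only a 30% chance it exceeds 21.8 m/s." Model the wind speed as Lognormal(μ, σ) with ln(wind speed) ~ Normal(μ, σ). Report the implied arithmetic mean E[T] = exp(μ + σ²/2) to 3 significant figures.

If T ~ Lognormal(μ,σ) then ln T ~ Normal(μ,σ), so the p-quantile of ln T is μ + z_p·σ.
ln(6.67) = 1.898 and ln(21.8) = 3.082; z_{0.21} = -0.8064, z_{0.7} = 0.5244.
σ = (3.082 − 1.898)/(0.5244 − (-0.8064)) = 0.890.
μ = 1.898 − (-0.8064)·0.890 = 2.615.
E[T] = exp(μ + σ²/2) = exp(2.615 + 0.3960) = 20.3 m/s.

E[T] ≈ 20.3 m/s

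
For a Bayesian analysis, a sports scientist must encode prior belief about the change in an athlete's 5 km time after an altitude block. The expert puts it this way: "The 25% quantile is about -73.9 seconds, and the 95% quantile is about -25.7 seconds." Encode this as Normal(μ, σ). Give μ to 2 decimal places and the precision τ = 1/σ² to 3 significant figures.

For Normal(μ,σ), the p-quantile is μ + z_p·σ. Here z_{0.25} = -0.6745, z_{0.95} = 1.645.
So -73.9 = μ − 0.6745σ and -25.7 = μ + 1.645σ.
Subtracting: σ = (-25.7 − -73.9)/(1.645 − (-0.6745)) = 20.78.
Then μ = -73.9 − (-0.6745)·20.78 = -59.88.
Precision τ = 1/σ² = 1/20.78² = 0.00232.

μ = -59.88, τ = 0.00232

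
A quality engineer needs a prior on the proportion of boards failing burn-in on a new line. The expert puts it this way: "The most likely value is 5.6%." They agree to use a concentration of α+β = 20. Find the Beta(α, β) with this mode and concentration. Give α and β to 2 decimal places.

For α,β > 1 the Beta mode is (α−1)/(α+β−2). With α+β = 20, the mode is (α−1)/18.
Set (α−1)/18 = 0.056 → α = 1 + 0.056·18 = 2.01.
β = 20 − α = 17.99.

α = 2.01, β = 17.99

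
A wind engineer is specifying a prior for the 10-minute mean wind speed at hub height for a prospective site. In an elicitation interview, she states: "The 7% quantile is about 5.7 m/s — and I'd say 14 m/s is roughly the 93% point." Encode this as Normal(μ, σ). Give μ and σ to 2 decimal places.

μ = 9.85, σ = 2.81

The p-quantile of Normal(μ,σ) is μ + z_p·σ, with z_{0.07} = -1.476 and z_{0.93} = 1.476.
Eliminate σ: μ = (z₂·x₁ − z₁·x₂)/(z₂ − z₁) = (1.476·5.7 − (-1.476)·14)/2.952 = 9.85.
Then σ = (x₂ − x₁)/(z₂ − z₁) = (14 − 5.7)/2.952 = 2.81.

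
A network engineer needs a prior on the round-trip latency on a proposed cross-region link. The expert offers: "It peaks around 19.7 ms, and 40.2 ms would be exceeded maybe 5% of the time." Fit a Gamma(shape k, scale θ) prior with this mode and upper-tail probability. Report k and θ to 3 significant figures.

Gamma(k,θ) with k>1 has mode (k−1)θ, so θ = 19.7/(k−1).
Need P(X < 40.2) = 0.95 with θ tied to k this way. Start at k = 2, θ = 19.7: P(X<40.2) ≈ 0.605.
Too low — raise k to concentrate. Iterating converges to k ≈ 6.44.
Then θ = 19.7/(6.44−1) ≈ 3.62.

k ≈ 6.44, θ ≈ 3.62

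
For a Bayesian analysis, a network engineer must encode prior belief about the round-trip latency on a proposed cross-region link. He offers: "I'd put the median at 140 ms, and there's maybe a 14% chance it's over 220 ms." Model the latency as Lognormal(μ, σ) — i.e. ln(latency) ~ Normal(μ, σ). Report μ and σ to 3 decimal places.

μ ≈ 4.942, σ ≈ 0.418

If T ~ Lognormal(μ,σ) then ln T ~ Normal(μ,σ), so the p-quantile of ln T is μ + z_p·σ.
ln(140) = 4.942 and ln(220) = 5.394; z_{0.5} = 0, z_{0.86} = 1.08.
σ = (5.394 − 4.942)/(1.08 − (0)) = 0.418.
μ = 4.942 − (0)·0.418 = 4.942.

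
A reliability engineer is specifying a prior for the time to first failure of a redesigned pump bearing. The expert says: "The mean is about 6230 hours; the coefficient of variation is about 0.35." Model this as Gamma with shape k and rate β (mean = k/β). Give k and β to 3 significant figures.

k ≈ 8.16, β ≈ 0.00131

For Gamma(k, rate β): mean = k/β, variance = k/β², so CV = 1/√k.
CV = 0.35, hence k = 1/CV² = 8.16.
Then β = k/mean = 8.16/6230 = 0.00131.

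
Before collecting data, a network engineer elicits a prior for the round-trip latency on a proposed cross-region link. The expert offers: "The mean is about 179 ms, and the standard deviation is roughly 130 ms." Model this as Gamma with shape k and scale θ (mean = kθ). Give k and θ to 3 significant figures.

k ≈ 1.9, θ ≈ 94.4

For Gamma(k, scale θ): mean = kθ, variance = kθ², so CV = 1/√k.
CV = SD/mean = 130/179 = 0.7263, hence k = 1/CV² = 1.9.
Then θ = mean/k = 179/1.9 = 94.4.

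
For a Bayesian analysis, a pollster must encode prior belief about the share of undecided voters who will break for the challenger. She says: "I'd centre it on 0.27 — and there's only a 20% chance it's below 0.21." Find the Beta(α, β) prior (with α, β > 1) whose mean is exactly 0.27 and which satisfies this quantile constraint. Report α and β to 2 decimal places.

With mean 0.27 fixed, write α = 0.27s, β = 0.73s where s = α+β.
Need P(θ < 0.21) = 0.2 under Beta(0.27s, 0.73s). Normal approximation: (q−m)/√(m(1−m)/s) ≈ z_{0.2} = -0.842, so s ≈ 0.27·0.73·(-0.842)²/(0.21−0.27)² = 38.8.
At s = 38.8: P(θ<0.21) ≈ 0.204. Adjusting to match 0.2 gives s ≈ 39.97.
So α = 0.27·39.97 ≈ 10.79, β = 0.73·39.97 ≈ 29.18.

α ≈ 10.79, β ≈ 29.18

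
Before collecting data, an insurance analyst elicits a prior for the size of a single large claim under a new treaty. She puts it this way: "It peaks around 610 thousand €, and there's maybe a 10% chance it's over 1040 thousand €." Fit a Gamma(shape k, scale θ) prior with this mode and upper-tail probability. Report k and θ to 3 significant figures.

k ≈ 7.65, θ ≈ 91.7

Gamma(k,θ) with k>1 has mode (k−1)θ, so θ = 610/(k−1).
Need P(X < 1040) = 0.9 with θ tied to k this way. Start at k = 2, θ = 610: P(X<1040) ≈ 0.508.
Too low — raise k to concentrate. Iterating converges to k ≈ 7.65.
Then θ = 610/(7.65−1) ≈ 91.7.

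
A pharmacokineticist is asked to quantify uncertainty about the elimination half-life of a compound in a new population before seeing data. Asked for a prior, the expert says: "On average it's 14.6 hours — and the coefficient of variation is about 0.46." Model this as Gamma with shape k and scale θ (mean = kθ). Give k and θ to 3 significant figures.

k ≈ 4.73, θ ≈ 3.09

For Gamma(k, scale θ): mean = kθ, variance = kθ², so CV = 1/√k.
CV = 0.46, hence k = 1/CV² = 4.73.
Then θ = mean/k = 14.6/4.73 = 3.09.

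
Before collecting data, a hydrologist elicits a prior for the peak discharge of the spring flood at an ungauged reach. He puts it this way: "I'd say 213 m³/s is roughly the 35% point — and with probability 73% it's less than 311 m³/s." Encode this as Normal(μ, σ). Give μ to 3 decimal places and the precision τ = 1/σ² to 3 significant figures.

μ = 250.832, τ = 0.000104

For Normal(μ,σ), the p-quantile is μ + z_p·σ. Here z_{0.35} = -0.3853, z_{0.73} = 0.6128.
So 213 = μ − 0.3853σ and 311 = μ + 0.6128σ.
Subtracting: σ = (311 − 213)/(0.6128 − (-0.3853)) = 98.183.
Then μ = 213 − (-0.3853)·98.183 = 250.832.
Precision τ = 1/σ² = 1/98.18² = 0.000104.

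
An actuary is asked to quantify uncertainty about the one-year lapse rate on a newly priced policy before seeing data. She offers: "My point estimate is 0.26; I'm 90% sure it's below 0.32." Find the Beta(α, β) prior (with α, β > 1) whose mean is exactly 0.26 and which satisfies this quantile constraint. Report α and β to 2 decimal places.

α ≈ 23.55, β ≈ 67.02

With mean 0.26 fixed, write α = 0.26s, β = 0.74s where s = α+β.
Need P(θ < 0.32) = 0.9 under Beta(0.26s, 0.74s). Normal approximation: (q−m)/√(m(1−m)/s) ≈ z_{0.9} = 1.28, so s ≈ 0.26·0.74·(1.28)²/(0.32−0.26)² = 87.8.
At s = 87.8: P(θ<0.32) ≈ 0.897. Adjusting to match 0.9 gives s ≈ 90.56.
So α = 0.26·90.56 ≈ 23.55, β = 0.74·90.56 ≈ 67.02.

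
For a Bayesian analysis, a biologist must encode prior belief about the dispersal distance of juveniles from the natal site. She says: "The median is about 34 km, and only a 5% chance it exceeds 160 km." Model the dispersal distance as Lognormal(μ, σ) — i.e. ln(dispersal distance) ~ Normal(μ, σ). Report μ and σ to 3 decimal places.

μ ≈ 3.526, σ ≈ 0.942

If T ~ Lognormal(μ,σ) then ln T ~ Normal(μ,σ), so the p-quantile of ln T is μ + z_p·σ.
ln(34) = 3.526 and ln(160) = 5.075; z_{0.5} = 0, z_{0.95} = 1.645.
σ = (5.075 − 3.526)/(1.645 − (0)) = 0.942.
μ = 3.526 − (0)·0.942 = 3.526.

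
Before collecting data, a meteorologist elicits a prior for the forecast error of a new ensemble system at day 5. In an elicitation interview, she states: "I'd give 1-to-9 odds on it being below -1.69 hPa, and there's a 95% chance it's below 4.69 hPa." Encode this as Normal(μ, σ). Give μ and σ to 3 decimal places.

The p-quantile of Normal(μ,σ) is μ + z_p·σ, with z_{0.1} = -1.282 and z_{0.95} = 1.645.
Eliminate σ: μ = (z₂·x₁ − z₁·x₂)/(z₂ − z₁) = (1.645·-1.69 − (-1.282)·4.69)/2.926 = 1.104.
Then σ = (x₂ − x₁)/(z₂ − z₁) = (4.69 − -1.69)/2.926 = 2.180.

μ = 1.104, σ = 2.180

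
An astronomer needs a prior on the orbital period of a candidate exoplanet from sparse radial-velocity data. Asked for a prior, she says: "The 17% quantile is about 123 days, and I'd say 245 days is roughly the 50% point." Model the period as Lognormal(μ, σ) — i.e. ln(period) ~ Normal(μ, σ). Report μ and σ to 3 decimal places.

If T ~ Lognormal(μ,σ) then ln T ~ Normal(μ,σ), so the p-quantile of ln T is μ + z_p·σ.
ln(123) = 4.812 and ln(245) = 5.501; z_{0.17} = -0.9542, z_{0.5} = 0.
σ = (5.501 − 4.812)/(0 − (-0.9542)) = 0.722.
μ = 4.812 − (-0.9542)·0.722 = 5.501.

μ ≈ 5.501, σ ≈ 0.722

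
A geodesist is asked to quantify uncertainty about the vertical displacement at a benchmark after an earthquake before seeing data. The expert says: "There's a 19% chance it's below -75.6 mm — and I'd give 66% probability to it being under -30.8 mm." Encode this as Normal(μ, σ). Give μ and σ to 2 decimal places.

The p-quantile of Normal(μ,σ) is μ + z_p·σ, with z_{0.19} = -0.8779 and z_{0.66} = 0.4125.
Eliminate σ: μ = (z₂·x₁ − z₁·x₂)/(z₂ − z₁) = (0.4125·-75.6 − (-0.8779)·-30.8)/1.29 = -45.12.
Then σ = (x₂ − x₁)/(z₂ − z₁) = (-30.8 − -75.6)/1.29 = 34.72.

μ = -45.12, σ = 34.72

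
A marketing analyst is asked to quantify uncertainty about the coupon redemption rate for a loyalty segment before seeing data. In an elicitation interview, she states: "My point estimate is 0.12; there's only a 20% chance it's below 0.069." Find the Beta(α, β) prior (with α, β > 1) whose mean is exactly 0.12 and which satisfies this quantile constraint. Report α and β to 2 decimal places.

α ≈ 3.56, β ≈ 26.08

With mean 0.12 fixed, write α = 0.12s, β = 0.88s where s = α+β.
Need P(θ < 0.069) = 0.2 under Beta(0.12s, 0.88s). Normal approximation: (q−m)/√(m(1−m)/s) ≈ z_{0.2} = -0.842, so s ≈ 0.12·0.88·(-0.842)²/(0.069−0.12)² = 28.8.
At s = 28.8: P(θ<0.069) ≈ 0.205. Adjusting to match 0.2 gives s ≈ 29.64.
So α = 0.12·29.64 ≈ 3.56, β = 0.88·29.64 ≈ 26.08.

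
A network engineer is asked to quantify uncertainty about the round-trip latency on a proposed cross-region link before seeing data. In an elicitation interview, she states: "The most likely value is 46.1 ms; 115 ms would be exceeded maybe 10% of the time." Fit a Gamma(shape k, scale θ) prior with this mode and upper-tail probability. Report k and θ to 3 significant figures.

Gamma(k,θ) with k>1 has mode (k−1)θ, so θ = 46.1/(k−1).
Need P(X < 115) = 0.9 with θ tied to k this way. Start at k = 2, θ = 46.1: P(X<115) ≈ 0.712.
Too low — raise k to concentrate. Iterating converges to k ≈ 3.3.
Then θ = 46.1/(3.3−1) ≈ 20.1.

k ≈ 3.3, θ ≈ 20.1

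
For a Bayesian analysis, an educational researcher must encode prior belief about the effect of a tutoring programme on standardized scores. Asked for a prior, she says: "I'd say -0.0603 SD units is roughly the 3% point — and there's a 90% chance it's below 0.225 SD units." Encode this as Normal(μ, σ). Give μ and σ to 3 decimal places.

For Normal(μ,σ), the p-quantile is μ + z_p·σ. Here z_{0.03} = -1.881, z_{0.9} = 1.282.
So -0.0603 = μ − 1.881σ and 0.225 = μ + 1.282σ.
Subtracting: σ = (0.225 − -0.0603)/(1.282 − (-1.881)) = 0.090.
Then μ = -0.0603 − (-1.881)·0.090 = 0.109.

μ = 0.109, σ = 0.090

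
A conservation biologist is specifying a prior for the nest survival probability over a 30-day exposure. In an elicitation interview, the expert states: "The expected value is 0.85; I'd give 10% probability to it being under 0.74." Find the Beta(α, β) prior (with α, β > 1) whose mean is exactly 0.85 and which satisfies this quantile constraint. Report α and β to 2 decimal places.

α ≈ 15.95, β ≈ 2.81

With mean 0.85 fixed, write α = 0.85s, β = 0.15s where s = α+β.
Need P(θ < 0.74) = 0.1 under Beta(0.85s, 0.15s). Normal approximation: (q−m)/√(m(1−m)/s) ≈ z_{0.1} = -1.28, so s ≈ 0.85·0.15·(-1.28)²/(0.74−0.85)² = 17.3.
At s = 17.3: P(θ<0.74) ≈ 0.107. Adjusting to match 0.1 gives s ≈ 18.76.
So α = 0.85·18.76 ≈ 15.95, β = 0.15·18.76 ≈ 2.81.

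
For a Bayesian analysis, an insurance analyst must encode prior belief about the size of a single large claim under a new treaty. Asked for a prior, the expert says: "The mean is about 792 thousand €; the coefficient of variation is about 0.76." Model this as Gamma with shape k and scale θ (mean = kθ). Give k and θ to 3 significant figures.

For Gamma(k, scale θ): mean = kθ, variance = kθ², so CV = 1/√k.
CV = 0.76, hence k = 1/CV² = 1.73.
Then θ = mean/k = 792/1.73 = 457.

k ≈ 1.73, θ ≈ 457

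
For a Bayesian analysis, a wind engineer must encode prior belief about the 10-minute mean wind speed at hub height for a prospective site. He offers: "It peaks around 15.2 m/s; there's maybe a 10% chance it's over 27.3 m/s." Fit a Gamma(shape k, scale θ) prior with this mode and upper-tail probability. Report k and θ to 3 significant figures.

k ≈ 6.55, θ ≈ 2.74

Gamma(k,θ) with k>1 has mode (k−1)θ, so θ = 15.2/(k−1).
Need P(X < 27.3) = 0.9 with θ tied to k this way. Start at k = 2, θ = 15.2: P(X<27.3) ≈ 0.536.
Too low — raise k to concentrate. Iterating converges to k ≈ 6.55.
Then θ = 15.2/(6.55−1) ≈ 2.74.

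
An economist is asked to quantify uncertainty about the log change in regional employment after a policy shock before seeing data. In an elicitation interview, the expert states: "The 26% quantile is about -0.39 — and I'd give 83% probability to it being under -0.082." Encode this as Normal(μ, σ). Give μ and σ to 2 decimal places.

μ = -0.27, σ = 0.19

The p-quantile of Normal(μ,σ) is μ + z_p·σ, with z_{0.26} = -0.6433 and z_{0.83} = 0.9542.
Eliminate σ: μ = (z₂·x₁ − z₁·x₂)/(z₂ − z₁) = (0.9542·-0.39 − (-0.6433)·-0.082)/1.598 = -0.27.
Then σ = (x₂ − x₁)/(z₂ − z₁) = (-0.082 − -0.39)/1.598 = 0.19.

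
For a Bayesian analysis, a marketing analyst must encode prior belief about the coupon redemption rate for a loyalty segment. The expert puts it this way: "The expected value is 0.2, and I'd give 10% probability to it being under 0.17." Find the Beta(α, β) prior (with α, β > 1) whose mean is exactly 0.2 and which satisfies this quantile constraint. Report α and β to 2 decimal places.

α ≈ 56.46, β ≈ 225.82

With mean 0.2 fixed, write α = 0.2s, β = 0.8s where s = α+β.
Need P(θ < 0.17) = 0.1 under Beta(0.2s, 0.8s). Normal approximation: (q−m)/√(m(1−m)/s) ≈ z_{0.1} = -1.28, so s ≈ 0.2·0.8·(-1.28)²/(0.17−0.2)² = 292.0.
At s = 292.0: P(θ<0.17) ≈ 0.096. Adjusting to match 0.1 gives s ≈ 282.28.
So α = 0.2·282.28 ≈ 56.46, β = 0.8·282.28 ≈ 225.82.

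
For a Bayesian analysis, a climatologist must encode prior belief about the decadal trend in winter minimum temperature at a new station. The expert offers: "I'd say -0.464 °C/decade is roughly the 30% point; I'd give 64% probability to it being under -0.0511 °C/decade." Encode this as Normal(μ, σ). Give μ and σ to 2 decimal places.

For Normal(μ,σ), the p-quantile is μ + z_p·σ. Here z_{0.3} = -0.5244, z_{0.64} = 0.3585.
So -0.464 = μ − 0.5244σ and -0.0511 = μ + 0.3585σ.
Subtracting: σ = (-0.0511 − -0.464)/(0.3585 − (-0.5244)) = 0.47.
Then μ = -0.464 − (-0.5244)·0.47 = -0.22.

μ = -0.22, σ = 0.47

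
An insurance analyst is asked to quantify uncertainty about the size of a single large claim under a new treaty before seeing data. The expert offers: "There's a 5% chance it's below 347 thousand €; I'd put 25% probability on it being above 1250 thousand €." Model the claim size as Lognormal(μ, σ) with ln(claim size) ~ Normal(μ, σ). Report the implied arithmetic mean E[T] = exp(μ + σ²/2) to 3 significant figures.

If T ~ Lognormal(μ,σ) then ln T ~ Normal(μ,σ), so the p-quantile of ln T is μ + z_p·σ.
ln(347) = 5.849 and ln(1250) = 7.131; z_{0.05} = -1.645, z_{0.75} = 0.6745.
σ = (7.131 − 5.849)/(0.6745 − (-1.645)) = 0.553.
μ = 5.849 − (-1.645)·0.553 = 6.758.
E[T] = exp(μ + σ²/2) = exp(6.758 + 0.1527) = 1000 thousand €.

E[T] ≈ 1000 thousand €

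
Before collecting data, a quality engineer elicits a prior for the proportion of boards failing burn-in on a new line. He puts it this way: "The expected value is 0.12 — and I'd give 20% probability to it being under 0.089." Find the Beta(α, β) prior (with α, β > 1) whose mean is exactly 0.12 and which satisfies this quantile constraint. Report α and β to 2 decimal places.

With mean 0.12 fixed, write α = 0.12s, β = 0.88s where s = α+β.
Need P(θ < 0.089) = 0.2 under Beta(0.12s, 0.88s). Normal approximation: (q−m)/√(m(1−m)/s) ≈ z_{0.2} = -0.842, so s ≈ 0.12·0.88·(-0.842)²/(0.089−0.12)² = 77.8.
At s = 77.8: P(θ<0.089) ≈ 0.205. Adjusting to match 0.2 gives s ≈ 80.70.
So α = 0.12·80.70 ≈ 9.68, β = 0.88·80.70 ≈ 71.01.

α ≈ 9.68, β ≈ 71.01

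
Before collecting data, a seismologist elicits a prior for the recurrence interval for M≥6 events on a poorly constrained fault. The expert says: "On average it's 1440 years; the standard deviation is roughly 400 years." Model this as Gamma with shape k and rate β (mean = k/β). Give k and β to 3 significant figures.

k ≈ 13, β ≈ 0.009

For Gamma(k, rate β): mean = k/β, variance = k/β², so CV = 1/√k.
CV = SD/mean = 400/1440 = 0.2778, hence k = 1/CV² = 13.
Then β = k/mean = 13/1440 = 0.009.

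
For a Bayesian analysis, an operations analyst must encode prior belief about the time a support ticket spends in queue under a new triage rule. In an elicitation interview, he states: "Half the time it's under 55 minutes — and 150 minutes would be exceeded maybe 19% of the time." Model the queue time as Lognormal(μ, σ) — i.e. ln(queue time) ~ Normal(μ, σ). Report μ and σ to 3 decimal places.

μ ≈ 4.007, σ ≈ 1.143

If T ~ Lognormal(μ,σ) then ln T ~ Normal(μ,σ), so the p-quantile of ln T is μ + z_p·σ.
ln(55) = 4.007 and ln(150) = 5.011; z_{0.5} = 0, z_{0.81} = 0.8779.
σ = (5.011 − 4.007)/(0.8779 − (0)) = 1.143.
μ = 4.007 − (0)·1.143 = 4.007.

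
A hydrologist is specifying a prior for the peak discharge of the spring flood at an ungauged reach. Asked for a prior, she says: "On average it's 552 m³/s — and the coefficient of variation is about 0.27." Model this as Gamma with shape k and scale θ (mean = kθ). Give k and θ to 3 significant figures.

For Gamma(k, scale θ): mean = kθ, variance = kθ², so CV = 1/√k.
CV = 0.27, hence k = 1/CV² = 13.7.
Then θ = mean/k = 552/13.7 = 40.2.

k ≈ 13.7, θ ≈ 40.2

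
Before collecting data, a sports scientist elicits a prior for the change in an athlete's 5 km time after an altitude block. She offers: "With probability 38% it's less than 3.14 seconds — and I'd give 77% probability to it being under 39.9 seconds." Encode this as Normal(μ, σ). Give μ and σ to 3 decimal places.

μ = 13.893, σ = 35.200

The p-quantile of Normal(μ,σ) is μ + z_p·σ, with z_{0.38} = -0.3055 and z_{0.77} = 0.7388.
Eliminate σ: μ = (z₂·x₁ − z₁·x₂)/(z₂ − z₁) = (0.7388·3.14 − (-0.3055)·39.9)/1.044 = 13.893.
Then σ = (x₂ − x₁)/(z₂ − z₁) = (39.9 − 3.14)/1.044 = 35.200.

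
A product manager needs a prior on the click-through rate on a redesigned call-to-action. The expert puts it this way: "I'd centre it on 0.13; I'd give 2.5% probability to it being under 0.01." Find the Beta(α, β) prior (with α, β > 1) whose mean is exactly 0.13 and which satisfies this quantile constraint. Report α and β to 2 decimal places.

α ≈ 1.47, β ≈ 9.83

With mean 0.13 fixed, write α = 0.13s, β = 0.87s where s = α+β.
Need P(θ < 0.01) = 0.025 under Beta(0.13s, 0.87s). Normal approximation: (q−m)/√(m(1−m)/s) ≈ z_{0.025} = -1.96, so s ≈ 0.13·0.87·(-1.96)²/(0.01−0.13)² = 30.2.
At s = 30.2: P(θ<0.01) ≈ 0.000. Adjusting to match 0.025 gives s ≈ 11.30.
So α = 0.13·11.30 ≈ 1.47, β = 0.87·11.30 ≈ 9.83.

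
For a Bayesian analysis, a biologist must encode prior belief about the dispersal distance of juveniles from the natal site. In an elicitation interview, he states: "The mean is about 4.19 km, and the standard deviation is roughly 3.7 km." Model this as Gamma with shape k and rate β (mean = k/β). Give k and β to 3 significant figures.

k ≈ 1.28, β ≈ 0.306

For Gamma(k, rate β): mean = k/β, variance = k/β², so CV = 1/√k.
CV = SD/mean = 3.7/4.19 = 0.8831, hence k = 1/CV² = 1.28.
Then β = k/mean = 1.28/4.19 = 0.306.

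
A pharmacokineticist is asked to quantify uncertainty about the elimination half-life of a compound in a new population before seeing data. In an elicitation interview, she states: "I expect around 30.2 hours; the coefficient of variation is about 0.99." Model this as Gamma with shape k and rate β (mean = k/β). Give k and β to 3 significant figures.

k ≈ 1.02, β ≈ 0.0338

For Gamma(k, rate β): mean = k/β, variance = k/β², so CV = 1/√k.
CV = 0.99, hence k = 1/CV² = 1.02.
Then β = k/mean = 1.02/30.2 = 0.0338.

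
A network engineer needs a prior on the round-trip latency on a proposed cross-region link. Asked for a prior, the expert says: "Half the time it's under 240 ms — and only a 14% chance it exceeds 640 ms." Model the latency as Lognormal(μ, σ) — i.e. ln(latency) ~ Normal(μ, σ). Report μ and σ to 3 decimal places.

μ ≈ 5.481, σ ≈ 0.908

If T ~ Lognormal(μ,σ) then ln T ~ Normal(μ,σ), so the p-quantile of ln T is μ + z_p·σ.
ln(240) = 5.481 and ln(640) = 6.461; z_{0.5} = 0, z_{0.86} = 1.08.
σ = (6.461 − 5.481)/(1.08 − (0)) = 0.908.
μ = 5.481 − (0)·0.908 = 5.481.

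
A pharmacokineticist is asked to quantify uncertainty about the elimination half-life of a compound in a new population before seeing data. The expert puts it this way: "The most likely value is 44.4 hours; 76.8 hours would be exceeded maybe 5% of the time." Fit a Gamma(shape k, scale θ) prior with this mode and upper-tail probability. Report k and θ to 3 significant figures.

Gamma(k,θ) with k>1 has mode (k−1)θ, so θ = 44.4/(k−1).
Need P(X < 76.8) = 0.95 with θ tied to k this way. Start at k = 2, θ = 44.4: P(X<76.8) ≈ 0.516.
Too low — raise k to concentrate. Iterating converges to k ≈ 10.3.
Then θ = 44.4/(10.3−1) ≈ 4.78.

k ≈ 10.3, θ ≈ 4.78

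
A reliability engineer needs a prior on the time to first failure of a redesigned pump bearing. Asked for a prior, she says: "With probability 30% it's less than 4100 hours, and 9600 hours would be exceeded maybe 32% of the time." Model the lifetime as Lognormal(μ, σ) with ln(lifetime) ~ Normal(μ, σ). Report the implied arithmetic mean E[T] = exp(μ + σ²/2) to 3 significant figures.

E[T] ≈ 9280 hours

If T ~ Lognormal(μ,σ) then ln T ~ Normal(μ,σ), so the p-quantile of ln T is μ + z_p·σ.
ln(4100) = 8.319 and ln(9600) = 9.17; z_{0.3} = -0.5244, z_{0.68} = 0.4677.
σ = (9.17 − 8.319)/(0.4677 − (-0.5244)) = 0.858.
μ = 8.319 − (-0.5244)·0.858 = 8.768.
E[T] = exp(μ + σ²/2) = exp(8.768 + 0.3677) = 9280 hours.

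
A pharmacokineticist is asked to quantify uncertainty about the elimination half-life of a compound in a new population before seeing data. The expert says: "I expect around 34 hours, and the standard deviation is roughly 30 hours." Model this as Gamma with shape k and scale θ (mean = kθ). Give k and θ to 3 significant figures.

k ≈ 1.28, θ ≈ 26.5

For Gamma(k, scale θ): mean = kθ, variance = kθ², so CV = 1/√k.
CV = SD/mean = 30/34 = 0.8824, hence k = 1/CV² = 1.28.
Then θ = mean/k = 34/1.28 = 26.5.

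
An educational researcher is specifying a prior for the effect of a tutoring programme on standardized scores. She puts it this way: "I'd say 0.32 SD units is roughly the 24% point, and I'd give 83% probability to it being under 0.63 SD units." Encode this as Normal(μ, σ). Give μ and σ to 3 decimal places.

μ = 0.452, σ = 0.187

For Normal(μ,σ), the p-quantile is μ + z_p·σ. Here z_{0.24} = -0.7063, z_{0.83} = 0.9542.
So 0.32 = μ − 0.7063σ and 0.63 = μ + 0.9542σ.
Subtracting: σ = (0.63 − 0.32)/(0.9542 − (-0.7063)) = 0.187.
Then μ = 0.32 − (-0.7063)·0.187 = 0.452.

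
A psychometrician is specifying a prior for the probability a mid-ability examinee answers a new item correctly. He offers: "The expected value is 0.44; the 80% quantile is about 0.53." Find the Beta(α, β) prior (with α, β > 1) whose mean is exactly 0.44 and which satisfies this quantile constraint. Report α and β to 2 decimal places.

α ≈ 9.42, β ≈ 12.00

With mean 0.44 fixed, write α = 0.44s, β = 0.56s where s = α+β.
Need P(θ < 0.53) = 0.8 under Beta(0.44s, 0.56s). Normal approximation: (q−m)/√(m(1−m)/s) ≈ z_{0.8} = 0.842, so s ≈ 0.44·0.56·(0.842)²/(0.53−0.44)² = 21.5.
At s = 21.5: P(θ<0.53) ≈ 0.801. Adjusting to match 0.8 gives s ≈ 21.42.
So α = 0.44·21.42 ≈ 9.42, β = 0.56·21.42 ≈ 12.00.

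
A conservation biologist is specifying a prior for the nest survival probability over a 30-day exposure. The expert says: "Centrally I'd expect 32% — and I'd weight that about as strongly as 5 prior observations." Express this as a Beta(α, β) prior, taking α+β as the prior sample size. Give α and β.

α = 1.6, β = 3.4

Under the effective-sample-size interpretation, Beta(α, β) has prior mean α/(α+β) and prior sample size α+β.
So α+β = 5 and α/(α+β) = 0.32, giving α = 0.32·5 = 1.6 and β = 5 − 1.6 = 3.4.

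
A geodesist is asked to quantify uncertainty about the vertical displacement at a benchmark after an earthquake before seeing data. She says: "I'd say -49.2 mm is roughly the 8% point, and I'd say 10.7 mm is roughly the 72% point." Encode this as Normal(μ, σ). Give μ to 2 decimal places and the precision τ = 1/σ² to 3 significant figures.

μ = -6.86, τ = 0.0011

The p-quantile of Normal(μ,σ) is μ + z_p·σ, with z_{0.08} = -1.405 and z_{0.72} = 0.5828.
Eliminate σ: μ = (z₂·x₁ − z₁·x₂)/(z₂ − z₁) = (0.5828·-49.2 − (-1.405)·10.7)/1.988 = -6.86.
Then σ = (x₂ − x₁)/(z₂ − z₁) = (10.7 − -49.2)/1.988 = 30.13.
Precision τ = 1/σ² = 1/30.13² = 0.0011.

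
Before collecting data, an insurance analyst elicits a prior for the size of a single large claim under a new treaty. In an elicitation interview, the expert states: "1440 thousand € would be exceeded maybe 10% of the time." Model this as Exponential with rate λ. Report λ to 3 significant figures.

P(T > 1440.0) = e^(−λ·1440.0) = 0.1, so λ = −ln(0.1)/1440.0 = 0.0016.

λ ≈ 0.0016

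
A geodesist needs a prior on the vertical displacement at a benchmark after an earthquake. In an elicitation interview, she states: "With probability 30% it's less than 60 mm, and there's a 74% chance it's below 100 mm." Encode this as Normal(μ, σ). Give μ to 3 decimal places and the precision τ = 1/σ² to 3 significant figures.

For Normal(μ,σ), the p-quantile is μ + z_p·σ. Here z_{0.3} = -0.5244, z_{0.74} = 0.6433.
So 60 = μ − 0.5244σ and 100 = μ + 0.6433σ.
Subtracting: σ = (100 − 60)/(0.6433 − (-0.5244)) = 34.254.
Then μ = 60 − (-0.5244)·34.254 = 77.963.
Precision τ = 1/σ² = 1/34.25² = 0.000852.

μ = 77.963, τ = 0.000852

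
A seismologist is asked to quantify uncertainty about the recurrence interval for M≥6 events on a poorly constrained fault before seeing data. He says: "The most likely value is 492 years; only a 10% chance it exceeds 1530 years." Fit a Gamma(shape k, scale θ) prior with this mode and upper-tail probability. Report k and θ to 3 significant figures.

Gamma(k,θ) with k>1 has mode (k−1)θ, so θ = 492/(k−1).
Need P(X < 1530) = 0.9 with θ tied to k this way. Start at k = 2, θ = 492: P(X<1530) ≈ 0.817.
Too low — raise k to concentrate. Iterating converges to k ≈ 2.47.
Then θ = 492/(2.47−1) ≈ 334.

k ≈ 2.47, θ ≈ 334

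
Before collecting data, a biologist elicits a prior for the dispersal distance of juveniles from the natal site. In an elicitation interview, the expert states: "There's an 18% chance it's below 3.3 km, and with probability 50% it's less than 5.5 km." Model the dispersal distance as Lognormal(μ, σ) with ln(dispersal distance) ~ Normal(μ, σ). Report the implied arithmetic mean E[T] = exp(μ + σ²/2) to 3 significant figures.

E[T] ≈ 6.43 km

If T ~ Lognormal(μ,σ) then ln T ~ Normal(μ,σ), so the p-quantile of ln T is μ + z_p·σ.
ln(3.3) = 1.194 and ln(5.5) = 1.705; z_{0.18} = -0.9154, z_{0.5} = 0.
σ = (1.705 − 1.194)/(0 − (-0.9154)) = 0.558.
μ = 1.194 − (-0.9154)·0.558 = 1.705.
E[T] = exp(μ + σ²/2) = exp(1.705 + 0.1557) = 6.43 km.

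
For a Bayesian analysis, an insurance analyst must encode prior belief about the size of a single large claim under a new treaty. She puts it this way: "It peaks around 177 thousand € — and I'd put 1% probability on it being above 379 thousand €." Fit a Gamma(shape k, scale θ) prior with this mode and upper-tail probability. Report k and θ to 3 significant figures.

k ≈ 9.36, θ ≈ 21.2

Gamma(k,θ) with k>1 has mode (k−1)θ, so θ = 177/(k−1).
Need P(X < 379) = 0.99 with θ tied to k this way. Start at k = 2, θ = 177: P(X<379) ≈ 0.631.
Too low — raise k to concentrate. Iterating converges to k ≈ 9.36.
Then θ = 177/(9.36−1) ≈ 21.2.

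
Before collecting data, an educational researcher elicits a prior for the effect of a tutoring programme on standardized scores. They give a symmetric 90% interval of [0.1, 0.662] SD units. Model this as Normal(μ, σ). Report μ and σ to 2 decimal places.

μ = 0.38, σ = 0.17

A symmetric 90% interval runs μ ± z·σ with z = 1.645.
Half-width = 0.281, so σ = 0.281/1.645 = 0.17.
μ is the interval midpoint, 0.38.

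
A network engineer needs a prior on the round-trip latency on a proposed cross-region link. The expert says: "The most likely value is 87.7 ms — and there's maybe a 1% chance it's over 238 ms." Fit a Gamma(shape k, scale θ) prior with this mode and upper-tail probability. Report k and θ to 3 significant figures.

k ≈ 5.62, θ ≈ 19

Gamma(k,θ) with k>1 has mode (k−1)θ, so θ = 87.7/(k−1).
Need P(X < 238) = 0.99 with θ tied to k this way. Start at k = 2, θ = 87.7: P(X<238) ≈ 0.754.
Too low — raise k to concentrate. Iterating converges to k ≈ 5.62.
Then θ = 87.7/(5.62−1) ≈ 19.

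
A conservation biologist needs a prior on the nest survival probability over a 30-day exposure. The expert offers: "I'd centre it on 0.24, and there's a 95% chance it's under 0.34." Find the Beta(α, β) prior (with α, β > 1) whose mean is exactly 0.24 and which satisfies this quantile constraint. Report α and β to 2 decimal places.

With mean 0.24 fixed, write α = 0.24s, β = 0.76s where s = α+β.
Need P(θ < 0.34) = 0.95 under Beta(0.24s, 0.76s). Normal approximation: (q−m)/√(m(1−m)/s) ≈ z_{0.95} = 1.64, so s ≈ 0.24·0.76·(1.64)²/(0.34−0.24)² = 49.3.
At s = 49.3: P(θ<0.34) ≈ 0.942. Adjusting to match 0.95 gives s ≈ 54.05.
So α = 0.24·54.05 ≈ 12.97, β = 0.76·54.05 ≈ 41.08.

α ≈ 12.97, β ≈ 41.08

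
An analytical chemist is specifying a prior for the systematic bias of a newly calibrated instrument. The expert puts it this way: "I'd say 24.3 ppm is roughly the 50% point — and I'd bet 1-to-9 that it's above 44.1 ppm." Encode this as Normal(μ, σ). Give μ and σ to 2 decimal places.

The p-quantile of Normal(μ,σ) is μ + z_p·σ, with z_{0.5} = 0 and z_{0.9} = 1.282.
Eliminate σ: μ = (z₂·x₁ − z₁·x₂)/(z₂ − z₁) = (1.282·24.3 − (0)·44.1)/1.282 = 24.30.
Then σ = (x₂ − x₁)/(z₂ − z₁) = (44.1 − 24.3)/1.282 = 15.45.

μ = 24.30, σ = 15.45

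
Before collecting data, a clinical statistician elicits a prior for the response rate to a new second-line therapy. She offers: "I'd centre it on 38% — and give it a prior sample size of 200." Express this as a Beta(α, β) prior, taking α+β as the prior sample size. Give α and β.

Under the effective-sample-size interpretation, Beta(α, β) has prior mean α/(α+β) and prior sample size α+β.
So α+β = 200 and α/(α+β) = 0.38, giving α = 0.38·200 = 76 and β = 200 − 76 = 124.

α = 76, β = 124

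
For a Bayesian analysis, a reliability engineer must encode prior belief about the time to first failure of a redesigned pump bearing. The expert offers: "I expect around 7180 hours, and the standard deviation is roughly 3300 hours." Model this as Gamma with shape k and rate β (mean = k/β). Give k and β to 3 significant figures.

For Gamma(k, rate β): mean = k/β, variance = k/β², so CV = 1/√k.
CV = SD/mean = 3300/7180 = 0.4596, hence k = 1/CV² = 4.73.
Then β = k/mean = 4.73/7180 = 0.000659.

k ≈ 4.73, β ≈ 0.000659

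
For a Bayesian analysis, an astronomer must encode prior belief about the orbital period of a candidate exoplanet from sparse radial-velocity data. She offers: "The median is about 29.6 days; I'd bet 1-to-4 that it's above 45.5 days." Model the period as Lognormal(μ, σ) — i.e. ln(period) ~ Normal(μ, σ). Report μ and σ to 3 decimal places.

μ ≈ 3.388, σ ≈ 0.511

If T ~ Lognormal(μ,σ) then ln T ~ Normal(μ,σ), so the p-quantile of ln T is μ + z_p·σ.
ln(29.6) = 3.388 and ln(45.5) = 3.818; z_{0.5} = 0, z_{0.8} = 0.8416.
σ = (3.818 − 3.388)/(0.8416 − (0)) = 0.511.
μ = 3.388 − (0)·0.511 = 3.388.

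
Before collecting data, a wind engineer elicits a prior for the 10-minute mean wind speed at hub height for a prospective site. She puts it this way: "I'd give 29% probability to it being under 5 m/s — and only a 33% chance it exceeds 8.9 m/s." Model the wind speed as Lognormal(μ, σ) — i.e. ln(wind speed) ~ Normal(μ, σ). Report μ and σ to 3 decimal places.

If T ~ Lognormal(μ,σ) then ln T ~ Normal(μ,σ), so the p-quantile of ln T is μ + z_p·σ.
ln(5) = 1.609 and ln(8.9) = 2.186; z_{0.29} = -0.5534, z_{0.67} = 0.4399.
σ = (2.186 − 1.609)/(0.4399 − (-0.5534)) = 0.581.
μ = 1.609 − (-0.5534)·0.581 = 1.931.

μ ≈ 1.931, σ ≈ 0.581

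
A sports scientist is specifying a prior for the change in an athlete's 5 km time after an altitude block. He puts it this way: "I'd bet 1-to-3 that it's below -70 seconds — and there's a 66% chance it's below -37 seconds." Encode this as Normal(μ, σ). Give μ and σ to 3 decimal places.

For Normal(μ,σ), the p-quantile is μ + z_p·σ. Here z_{0.25} = -0.6745, z_{0.66} = 0.4125.
So -70 = μ − 0.6745σ and -37 = μ + 0.4125σ.
Subtracting: σ = (-37 − -70)/(0.4125 − (-0.6745)) = 30.360.
Then μ = -70 − (-0.6745)·30.360 = -49.522.

μ = -49.522, σ = 30.360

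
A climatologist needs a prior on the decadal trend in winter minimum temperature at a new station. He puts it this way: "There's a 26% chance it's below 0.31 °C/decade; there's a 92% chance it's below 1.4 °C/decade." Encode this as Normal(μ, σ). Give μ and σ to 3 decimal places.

μ = 0.652, σ = 0.532

The p-quantile of Normal(μ,σ) is μ + z_p·σ, with z_{0.26} = -0.6433 and z_{0.92} = 1.405.
Eliminate σ: μ = (z₂·x₁ − z₁·x₂)/(z₂ − z₁) = (1.405·0.31 − (-0.6433)·1.4)/2.048 = 0.652.
Then σ = (x₂ − x₁)/(z₂ − z₁) = (1.4 − 0.31)/2.048 = 0.532.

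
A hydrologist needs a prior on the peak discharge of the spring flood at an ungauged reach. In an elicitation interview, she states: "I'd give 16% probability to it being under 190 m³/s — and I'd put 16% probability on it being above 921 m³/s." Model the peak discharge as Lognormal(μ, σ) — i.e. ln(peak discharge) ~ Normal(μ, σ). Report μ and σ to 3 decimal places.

μ ≈ 6.036, σ ≈ 0.794

If T ~ Lognormal(μ,σ) then ln T ~ Normal(μ,σ), so the p-quantile of ln T is μ + z_p·σ.
ln(190) = 5.247 and ln(921) = 6.825; z_{0.16} = -0.9945, z_{0.84} = 0.9945.
σ = (6.825 − 5.247)/(0.9945 − (-0.9945)) = 0.794.
μ = 5.247 − (-0.9945)·0.794 = 6.036.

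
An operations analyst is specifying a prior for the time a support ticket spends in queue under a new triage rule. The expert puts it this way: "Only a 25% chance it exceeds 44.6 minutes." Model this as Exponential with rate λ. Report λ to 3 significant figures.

λ ≈ 0.0311

P(T > 44.6) = e^(−λ·44.6) = 0.25, so λ = −ln(0.25)/44.6 = 0.0311.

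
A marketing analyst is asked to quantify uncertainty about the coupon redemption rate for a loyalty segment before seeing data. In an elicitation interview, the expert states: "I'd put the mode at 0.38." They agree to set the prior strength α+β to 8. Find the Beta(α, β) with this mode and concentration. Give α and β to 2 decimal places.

α = 3.28, β = 4.72

For α,β > 1 the Beta mode is (α−1)/(α+β−2). With α+β = 8, the mode is (α−1)/6.
Set (α−1)/6 = 0.38 → α = 1 + 0.38·6 = 3.28.
β = 8 − α = 4.72.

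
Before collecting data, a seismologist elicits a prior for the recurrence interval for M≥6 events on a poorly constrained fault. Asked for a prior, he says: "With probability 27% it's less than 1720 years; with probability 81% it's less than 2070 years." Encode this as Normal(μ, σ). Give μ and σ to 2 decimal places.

μ = 1863.88, σ = 234.79

The p-quantile of Normal(μ,σ) is μ + z_p·σ, with z_{0.27} = -0.6128 and z_{0.81} = 0.8779.
Eliminate σ: μ = (z₂·x₁ − z₁·x₂)/(z₂ − z₁) = (0.8779·1720 − (-0.6128)·2070)/1.491 = 1863.88.
Then σ = (x₂ − x₁)/(z₂ − z₁) = (2070 − 1720)/1.491 = 234.79.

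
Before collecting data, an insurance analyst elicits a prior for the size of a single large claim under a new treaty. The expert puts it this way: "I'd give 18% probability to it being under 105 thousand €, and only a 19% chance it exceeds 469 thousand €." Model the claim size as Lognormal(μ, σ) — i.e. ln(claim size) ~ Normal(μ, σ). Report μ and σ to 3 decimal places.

μ ≈ 5.418, σ ≈ 0.835

If T ~ Lognormal(μ,σ) then ln T ~ Normal(μ,σ), so the p-quantile of ln T is μ + z_p·σ.
ln(105) = 4.654 and ln(469) = 6.151; z_{0.18} = -0.9154, z_{0.81} = 0.8779.
σ = (6.151 − 4.654)/(0.8779 − (-0.9154)) = 0.835.
μ = 4.654 − (-0.9154)·0.835 = 5.418.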